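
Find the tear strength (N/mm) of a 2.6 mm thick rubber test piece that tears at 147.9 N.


Tear strength = force / thickness
= 147.9 / 2.6
= 56.88 N/mm

56.88 N/mm


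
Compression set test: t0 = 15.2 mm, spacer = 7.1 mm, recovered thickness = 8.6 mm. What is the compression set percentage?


CS = (t0 - recovered) / (t0 - ts) * 100
= (15.2 - 8.6) / (15.2 - 7.1) * 100
= 6.6 / 8.1 * 100
= 81.5%

81.5%


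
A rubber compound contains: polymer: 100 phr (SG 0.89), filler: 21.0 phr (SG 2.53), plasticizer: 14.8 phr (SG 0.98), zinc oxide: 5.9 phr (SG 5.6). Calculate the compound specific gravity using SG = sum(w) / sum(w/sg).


Sum of weights = 141.7
Volume contributions:
  polymer: 100/0.89 = 112.3596
  filler: 21.0/2.53 = 8.3004
  plasticizer: 14.8/0.98 = 15.1020
  zinc oxide: 5.9/5.6 = 1.0536
Sum of volumes = 136.8156
SG = 141.7 / 136.8156 = 1.036

SG = 1.036


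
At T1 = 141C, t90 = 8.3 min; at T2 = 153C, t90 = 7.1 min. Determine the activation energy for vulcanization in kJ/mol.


T1 = 414.15 K, T2 = 426.15 K
1/T1 - 1/T2 = 6.7993e-05
ln(t1/t2) = ln(8.3/7.1) = 0.1562
Ea = 8.314 * 0.1562 / 6.7993e-05 = 19095.0485 J/mol
Ea = 19.1 kJ/mol

19.1 kJ/mol


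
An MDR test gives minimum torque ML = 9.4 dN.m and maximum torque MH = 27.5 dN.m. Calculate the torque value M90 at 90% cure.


M90 = ML + 0.9 * (MH - ML)
M90 = 9.4 + 0.9 * (27.5 - 9.4)
M90 = 9.4 + 0.9 * 18.1
M90 = 25.69 dN.m

25.69 dN.m


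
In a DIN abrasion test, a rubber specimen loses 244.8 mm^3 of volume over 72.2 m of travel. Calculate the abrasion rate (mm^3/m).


Rate = volume_loss / distance
= 244.8 / 72.2
= 3.391 mm^3/m

3.391 mm^3/m


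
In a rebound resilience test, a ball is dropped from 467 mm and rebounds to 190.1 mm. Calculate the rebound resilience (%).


Resilience = h_rebound / h_drop * 100
= 190.1 / 467 * 100
= 40.7%

40.7%


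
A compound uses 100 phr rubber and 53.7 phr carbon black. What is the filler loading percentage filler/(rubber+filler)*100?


Filler % = filler / (rubber + filler) * 100
= 53.7 / (100 + 53.7) * 100
= 53.7 / 153.7 * 100
= 34.94%

34.94%


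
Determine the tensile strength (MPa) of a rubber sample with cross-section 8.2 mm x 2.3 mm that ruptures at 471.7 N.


Area = width * thickness = 8.2 * 2.3 = 18.86 mm^2
TS = force / area = 471.7 / 18.86 = 25.01 MPa

25.01 MPa


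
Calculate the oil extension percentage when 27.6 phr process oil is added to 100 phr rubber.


Oil % = oil / (100 + oil) * 100
= 27.6 / (100 + 27.6) * 100
= 27.6 / 127.6 * 100
= 21.63%

21.63%


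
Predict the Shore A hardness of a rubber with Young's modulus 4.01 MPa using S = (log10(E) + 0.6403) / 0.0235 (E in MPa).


log10(E) = 0.0235*S - 0.6403  =>  S = (log10(E) + 0.6403) / 0.0235
log10(4.01) = 0.603144
S = (0.603144 + 0.6403) / 0.0235 = 1.243444 / 0.0235
S = 52.9

Shore A = 52.9


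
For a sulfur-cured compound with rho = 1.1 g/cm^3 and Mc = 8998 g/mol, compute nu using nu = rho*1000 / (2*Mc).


nu = rho * 1000 / (2 * Mc)
nu = 1.1 * 1000 / (2 * 8998)
nu = 1100.0 / 17996
nu = 0.0611 mol/L

0.0611 mol/L


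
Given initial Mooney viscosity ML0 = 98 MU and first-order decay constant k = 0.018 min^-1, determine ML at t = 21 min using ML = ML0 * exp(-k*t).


ML = ML0 * exp(-k * t)
ML = 98 * exp(-0.018 * 21)
ML = 98 * 0.6852
ML = 67.15 MU

67.15 MU


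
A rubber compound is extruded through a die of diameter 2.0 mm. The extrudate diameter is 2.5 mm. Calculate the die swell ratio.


Die swell ratio = D_extrudate / D_die
= 2.5 / 2.0
= 1.25

Die swell = 1.25


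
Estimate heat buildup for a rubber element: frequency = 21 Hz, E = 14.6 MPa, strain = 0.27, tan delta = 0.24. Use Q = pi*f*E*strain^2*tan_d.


Q = pi * f * E * strain^2 * tan_d
= pi * 21 * 14.6 * 0.27^2 * 0.24
= pi * 21 * 14.6 * 0.0729 * 0.24
= 16.8524

Q = 16.8524


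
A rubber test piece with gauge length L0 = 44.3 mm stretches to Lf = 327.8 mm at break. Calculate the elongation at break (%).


Elongation = (Lf - L0) / L0 * 100
= (327.8 - 44.3) / 44.3 * 100
= 283.5 / 44.3 * 100
= 640.0%

640.0%


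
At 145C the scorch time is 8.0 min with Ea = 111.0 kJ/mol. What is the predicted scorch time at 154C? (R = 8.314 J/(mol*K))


Convert temperatures: T1 = 145 + 273.15 = 418.15 K, T2 = 154 + 273.15 = 427.15 K
ts2_new = 8.0 * exp(111000 / 8.314 * (1/427.15 - 1/418.15))
1/T2 - 1/T1 = -5.0388e-05
ts2_new = 4.08 min

4.08 min


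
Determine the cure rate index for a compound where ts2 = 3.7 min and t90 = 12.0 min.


CRI = 100 / (t90 - ts2)
= 100 / (12.0 - 3.7)
= 100 / 8.3
= 12.05 min^-1

12.05 min^-1


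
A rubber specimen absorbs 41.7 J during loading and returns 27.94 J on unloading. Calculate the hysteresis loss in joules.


Hysteresis loss = loading - unloading
= 41.7 - 27.94
= 13.76 J

13.76 J


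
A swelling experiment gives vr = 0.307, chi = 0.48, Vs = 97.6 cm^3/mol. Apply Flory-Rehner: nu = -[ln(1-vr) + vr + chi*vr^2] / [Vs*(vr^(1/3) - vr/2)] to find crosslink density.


ln(1 - vr) = ln(1 - 0.307) = -0.3667
Numerator = -((-0.3667) + 0.307 + 0.48 * 0.307^2) = 0.0145
Denominator = 97.6 * (0.307^(1/3) - 0.307/2) = 50.8593
nu = 0.0145 / 50.8593 = 2.8482e-04 mol/cm^3

2.8482e-04 mol/cm^3


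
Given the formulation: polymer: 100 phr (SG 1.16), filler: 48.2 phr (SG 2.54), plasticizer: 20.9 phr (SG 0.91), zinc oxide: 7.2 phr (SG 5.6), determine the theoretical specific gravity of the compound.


Sum of weights = 176.3
Volume contributions:
  polymer: 100/1.16 = 86.2069
  filler: 48.2/2.54 = 18.9764
  plasticizer: 20.9/0.91 = 22.9670
  zinc oxide: 7.2/5.6 = 1.2857
Sum of volumes = 129.4360
SG = 176.3 / 129.4360 = 1.362

SG = 1.362


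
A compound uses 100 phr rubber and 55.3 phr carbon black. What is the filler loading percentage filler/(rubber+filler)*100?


Filler % = filler / (rubber + filler) * 100
= 55.3 / (100 + 55.3) * 100
= 55.3 / 155.3 * 100
= 35.61%

35.61%


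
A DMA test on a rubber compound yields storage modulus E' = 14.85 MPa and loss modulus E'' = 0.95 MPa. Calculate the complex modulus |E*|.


|E*| = sqrt(E'^2 + E''^2)
= sqrt(14.85^2 + 0.95^2)
= sqrt(220.5225 + 0.9025)
= 14.88 MPa

14.88 MPa


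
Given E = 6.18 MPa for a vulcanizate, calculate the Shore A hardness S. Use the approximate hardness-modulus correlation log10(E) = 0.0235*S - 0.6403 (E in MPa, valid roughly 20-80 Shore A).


log10(E) = 0.0235*S - 0.6403  =>  S = (log10(E) + 0.6403) / 0.0235
log10(6.18) = 0.790988
S = (0.790988 + 0.6403) / 0.0235 = 1.431288 / 0.0235
S = 60.9

Shore A = 60.9


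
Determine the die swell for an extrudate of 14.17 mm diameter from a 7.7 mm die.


Die swell ratio = D_extrudate / D_die
= 14.17 / 7.7
= 1.84

Die swell = 1.84


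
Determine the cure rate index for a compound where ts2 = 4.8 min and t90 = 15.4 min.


CRI = 100 / (t90 - ts2)
= 100 / (15.4 - 4.8)
= 100 / 10.6
= 9.43 min^-1

9.43 min^-1


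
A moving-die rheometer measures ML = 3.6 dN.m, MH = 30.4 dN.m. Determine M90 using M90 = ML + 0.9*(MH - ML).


M90 = ML + 0.9 * (MH - ML)
M90 = 3.6 + 0.9 * (30.4 - 3.6)
M90 = 3.6 + 0.9 * 26.8
M90 = 27.72 dN.m

27.72 dN.m


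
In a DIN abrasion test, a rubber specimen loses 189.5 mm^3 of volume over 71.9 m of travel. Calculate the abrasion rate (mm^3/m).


Rate = volume_loss / distance
= 189.5 / 71.9
= 2.636 mm^3/m

2.636 mm^3/m


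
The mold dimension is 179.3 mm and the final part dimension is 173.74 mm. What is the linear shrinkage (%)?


Shrinkage = (mold - part) / mold * 100
= (179.3 - 173.74) / 179.3 * 100
= 5.56 / 179.3 * 100
= 3.1%

3.1%


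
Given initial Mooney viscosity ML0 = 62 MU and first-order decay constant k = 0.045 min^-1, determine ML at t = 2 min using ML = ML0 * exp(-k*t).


ML = ML0 * exp(-k * t)
ML = 62 * exp(-0.045 * 2)
ML = 62 * 0.9139
ML = 56.66 MU

56.66 MU


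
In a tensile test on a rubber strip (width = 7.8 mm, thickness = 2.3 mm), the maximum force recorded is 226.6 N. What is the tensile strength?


Area = width * thickness = 7.8 * 2.3 = 17.94 mm^2
TS = force / area = 226.6 / 17.94 = 12.63 MPa

12.63 MPa


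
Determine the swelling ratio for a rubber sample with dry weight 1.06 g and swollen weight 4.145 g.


Q = W_swollen / W_dry
Q = 4.145 / 1.06
Q = 3.91

Q = 3.91


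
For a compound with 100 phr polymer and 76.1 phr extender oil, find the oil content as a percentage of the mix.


Oil % = oil / (100 + oil) * 100
= 76.1 / (100 + 76.1) * 100
= 76.1 / 176.1 * 100
= 43.21%

43.21%


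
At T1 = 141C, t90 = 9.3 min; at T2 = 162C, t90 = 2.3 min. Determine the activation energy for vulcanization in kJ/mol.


T1 = 414.15 K, T2 = 435.15 K
1/T1 - 1/T2 = 1.1653e-04
ln(t1/t2) = ln(9.3/2.3) = 1.3971
Ea = 8.314 * 1.3971 / 1.1653e-04 = 99681.9470 J/mol
Ea = 99.68 kJ/mol

99.68 kJ/mol


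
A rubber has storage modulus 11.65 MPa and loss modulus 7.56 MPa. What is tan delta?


tan delta = E'' / E'
= 7.56 / 11.65
= 0.6489

tan delta = 0.6489


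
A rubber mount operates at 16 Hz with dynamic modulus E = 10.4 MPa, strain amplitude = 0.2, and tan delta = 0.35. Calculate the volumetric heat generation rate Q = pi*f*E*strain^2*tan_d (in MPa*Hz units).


Q = pi * f * E * strain^2 * tan_d
= pi * 16 * 10.4 * 0.2^2 * 0.35
= pi * 16 * 10.4 * 0.0400 * 0.35
= 7.3187

Q = 7.3187


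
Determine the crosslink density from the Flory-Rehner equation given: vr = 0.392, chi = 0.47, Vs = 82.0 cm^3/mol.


ln(1 - vr) = ln(1 - 0.392) = -0.4976
Numerator = -((-0.4976) + 0.392 + 0.47 * 0.392^2) = 0.0334
Denominator = 82.0 * (0.392^(1/3) - 0.392/2) = 43.9406
nu = 0.0334 / 43.9406 = 7.5917e-04 mol/cm^3

7.5917e-04 mol/cm^3


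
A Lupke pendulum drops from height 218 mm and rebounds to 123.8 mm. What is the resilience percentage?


Resilience = h_rebound / h_drop * 100
= 123.8 / 218 * 100
= 56.8%

56.8%


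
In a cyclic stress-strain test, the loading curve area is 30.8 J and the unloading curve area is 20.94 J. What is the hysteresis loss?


Hysteresis loss = loading - unloading
= 30.8 - 20.94
= 9.86 J

9.86 J


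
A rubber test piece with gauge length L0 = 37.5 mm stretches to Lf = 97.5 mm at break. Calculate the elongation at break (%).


Elongation = (Lf - L0) / L0 * 100
= (97.5 - 37.5) / 37.5 * 100
= 60.0 / 37.5 * 100
= 160.0%

160.0%


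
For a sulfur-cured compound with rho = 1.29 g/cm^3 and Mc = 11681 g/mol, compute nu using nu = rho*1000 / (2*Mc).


nu = rho * 1000 / (2 * Mc)
nu = 1.29 * 1000 / (2 * 11681)
nu = 1290.0 / 23362
nu = 0.0552 mol/L

0.0552 mol/L


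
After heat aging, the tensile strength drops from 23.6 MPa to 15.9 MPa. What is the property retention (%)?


Retention = aged / original * 100
= 15.9 / 23.6 * 100
= 67.4%

67.4%


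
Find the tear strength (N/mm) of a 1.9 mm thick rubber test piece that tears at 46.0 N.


Tear strength = force / thickness
= 46.0 / 1.9
= 24.21 N/mm

24.21 N/mm


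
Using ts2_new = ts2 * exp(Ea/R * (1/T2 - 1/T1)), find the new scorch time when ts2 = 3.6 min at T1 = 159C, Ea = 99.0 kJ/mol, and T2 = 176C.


Convert temperatures: T1 = 159 + 273.15 = 432.15 K, T2 = 176 + 273.15 = 449.15 K
ts2_new = 3.6 * exp(99000 / 8.314 * (1/449.15 - 1/432.15))
1/T2 - 1/T1 = -8.7584e-05
ts2_new = 1.27 min

1.27 min


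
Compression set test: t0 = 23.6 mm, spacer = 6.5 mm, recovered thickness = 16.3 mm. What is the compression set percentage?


CS = (t0 - recovered) / (t0 - ts) * 100
= (23.6 - 16.3) / (23.6 - 6.5) * 100
= 7.3 / 17.1 * 100
= 42.7%

42.7%


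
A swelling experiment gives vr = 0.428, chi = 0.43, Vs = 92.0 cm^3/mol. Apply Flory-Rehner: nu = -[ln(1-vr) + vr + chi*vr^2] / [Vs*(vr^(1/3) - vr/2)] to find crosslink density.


ln(1 - vr) = ln(1 - 0.428) = -0.5586
Numerator = -((-0.5586) + 0.428 + 0.43 * 0.428^2) = 0.0518
Denominator = 92.0 * (0.428^(1/3) - 0.428/2) = 49.6443
nu = 0.0518 / 49.6443 = 0.0010 mol/cm^3

0.0010 mol/cm^3


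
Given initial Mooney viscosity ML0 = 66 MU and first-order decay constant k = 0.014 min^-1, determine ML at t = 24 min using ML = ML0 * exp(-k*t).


ML = ML0 * exp(-k * t)
ML = 66 * exp(-0.014 * 24)
ML = 66 * 0.7146
ML = 47.17 MU

47.17 MU


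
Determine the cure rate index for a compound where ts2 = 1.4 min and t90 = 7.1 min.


CRI = 100 / (t90 - ts2)
= 100 / (7.1 - 1.4)
= 100 / 5.7
= 17.54 min^-1

17.54 min^-1


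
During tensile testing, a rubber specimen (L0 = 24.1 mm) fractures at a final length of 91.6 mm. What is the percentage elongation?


Elongation = (Lf - L0) / L0 * 100
= (91.6 - 24.1) / 24.1 * 100
= 67.5 / 24.1 * 100
= 280.1%

280.1%


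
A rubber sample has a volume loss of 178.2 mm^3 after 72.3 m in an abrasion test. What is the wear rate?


Rate = volume_loss / distance
= 178.2 / 72.3
= 2.465 mm^3/m

2.465 mm^3/m


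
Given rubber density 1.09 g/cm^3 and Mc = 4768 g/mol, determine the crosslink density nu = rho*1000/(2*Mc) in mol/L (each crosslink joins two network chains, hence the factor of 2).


nu = rho * 1000 / (2 * Mc)
nu = 1.09 * 1000 / (2 * 4768)
nu = 1090.0 / 9536
nu = 0.1143 mol/L

0.1143 mol/L


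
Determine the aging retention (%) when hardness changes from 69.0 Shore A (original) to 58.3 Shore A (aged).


Retention = aged / original * 100
= 58.3 / 69.0 * 100
= 84.5%

84.5%


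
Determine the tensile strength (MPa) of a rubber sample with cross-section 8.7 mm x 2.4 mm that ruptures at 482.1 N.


Area = width * thickness = 8.7 * 2.4 = 20.88 mm^2
TS = force / area = 482.1 / 20.88 = 23.09 MPa

23.09 MPa


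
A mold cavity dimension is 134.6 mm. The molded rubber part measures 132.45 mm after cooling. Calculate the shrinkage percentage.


Shrinkage = (mold - part) / mold * 100
= (134.6 - 132.45) / 134.6 * 100
= 2.15 / 134.6 * 100
= 1.6%

1.6%


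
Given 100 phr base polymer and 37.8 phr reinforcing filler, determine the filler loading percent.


Filler % = filler / (rubber + filler) * 100
= 37.8 / (100 + 37.8) * 100
= 37.8 / 137.8 * 100
= 27.43%

27.43%


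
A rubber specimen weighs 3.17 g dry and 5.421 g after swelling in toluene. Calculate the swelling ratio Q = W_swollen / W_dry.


Q = W_swollen / W_dry
Q = 5.421 / 3.17
Q = 1.71

Q = 1.71


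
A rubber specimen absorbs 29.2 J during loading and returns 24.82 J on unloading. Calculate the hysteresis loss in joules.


Hysteresis loss = loading - unloading
= 29.2 - 24.82
= 4.38 J

4.38 J


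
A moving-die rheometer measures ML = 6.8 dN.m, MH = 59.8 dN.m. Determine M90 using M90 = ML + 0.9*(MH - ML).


M90 = ML + 0.9 * (MH - ML)
M90 = 6.8 + 0.9 * (59.8 - 6.8)
M90 = 6.8 + 0.9 * 53.0
M90 = 54.5 dN.m

54.5 dN.m


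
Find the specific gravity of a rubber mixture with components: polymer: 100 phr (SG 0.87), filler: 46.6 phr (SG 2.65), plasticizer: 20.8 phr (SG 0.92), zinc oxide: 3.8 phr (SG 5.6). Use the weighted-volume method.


Sum of weights = 171.2
Volume contributions:
  polymer: 100/0.87 = 114.9425
  filler: 46.6/2.65 = 17.5849
  plasticizer: 20.8/0.92 = 22.6087
  zinc oxide: 3.8/5.6 = 0.6786
Sum of volumes = 155.8147
SG = 171.2 / 155.8147 = 1.099

SG = 1.099


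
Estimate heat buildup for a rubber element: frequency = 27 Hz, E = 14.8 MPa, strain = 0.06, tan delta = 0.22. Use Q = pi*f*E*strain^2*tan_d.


Q = pi * f * E * strain^2 * tan_d
= pi * 27 * 14.8 * 0.06^2 * 0.22
= pi * 27 * 14.8 * 0.0036 * 0.22
= 0.9943

Q = 0.9943


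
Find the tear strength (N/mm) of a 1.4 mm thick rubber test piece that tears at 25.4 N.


Tear strength = force / thickness
= 25.4 / 1.4
= 18.14 N/mm

18.14 N/mm


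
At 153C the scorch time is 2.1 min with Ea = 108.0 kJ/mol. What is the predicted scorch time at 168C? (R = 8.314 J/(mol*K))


Convert temperatures: T1 = 153 + 273.15 = 426.15 K, T2 = 168 + 273.15 = 441.15 K
ts2_new = 2.1 * exp(108000 / 8.314 * (1/441.15 - 1/426.15))
1/T2 - 1/T1 = -7.9789e-05
ts2_new = 0.74 min

0.74 min


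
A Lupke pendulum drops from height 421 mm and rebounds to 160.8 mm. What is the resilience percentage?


Resilience = h_rebound / h_drop * 100
= 160.8 / 421 * 100
= 38.2%

38.2%


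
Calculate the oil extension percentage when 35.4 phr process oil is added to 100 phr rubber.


Oil % = oil / (100 + oil) * 100
= 35.4 / (100 + 35.4) * 100
= 35.4 / 135.4 * 100
= 26.14%

26.14%


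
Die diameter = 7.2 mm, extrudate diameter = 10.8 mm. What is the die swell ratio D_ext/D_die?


Die swell ratio = D_extrudate / D_die
= 10.8 / 7.2
= 1.5

Die swell = 1.5


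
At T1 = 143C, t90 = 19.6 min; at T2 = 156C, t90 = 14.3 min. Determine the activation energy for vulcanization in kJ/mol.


T1 = 416.15 K, T2 = 429.15 K
1/T1 - 1/T2 = 7.2792e-05
ln(t1/t2) = ln(19.6/14.3) = 0.3153
Ea = 8.314 * 0.3153 / 7.2792e-05 = 36008.7769 J/mol
Ea = 36.01 kJ/mol

36.01 kJ/mol


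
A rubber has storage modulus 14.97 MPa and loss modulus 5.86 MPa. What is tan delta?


tan delta = E'' / E'
= 5.86 / 14.97
= 0.3914

tan delta = 0.3914


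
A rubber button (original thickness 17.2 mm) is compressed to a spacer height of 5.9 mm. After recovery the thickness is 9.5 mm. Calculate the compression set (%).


CS = (t0 - recovered) / (t0 - ts) * 100
= (17.2 - 9.5) / (17.2 - 5.9) * 100
= 7.7 / 11.3 * 100
= 68.1%

68.1%


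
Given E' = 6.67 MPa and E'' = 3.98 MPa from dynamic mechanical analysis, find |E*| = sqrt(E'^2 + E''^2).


|E*| = sqrt(E'^2 + E''^2)
= sqrt(6.67^2 + 3.98^2)
= sqrt(44.4889 + 15.8404)
= 7.767 MPa

7.767 MPa


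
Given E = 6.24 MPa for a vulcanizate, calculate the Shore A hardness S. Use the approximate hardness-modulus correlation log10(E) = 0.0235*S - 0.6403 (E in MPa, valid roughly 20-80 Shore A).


log10(E) = 0.0235*S - 0.6403  =>  S = (log10(E) + 0.6403) / 0.0235
log10(6.24) = 0.795185
S = (0.795185 + 0.6403) / 0.0235 = 1.435485 / 0.0235
S = 61.1

Shore A = 61.1


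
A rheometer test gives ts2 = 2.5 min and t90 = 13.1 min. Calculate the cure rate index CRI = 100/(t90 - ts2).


CRI = 100 / (t90 - ts2)
= 100 / (13.1 - 2.5)
= 100 / 10.6
= 9.43 min^-1

9.43 min^-1


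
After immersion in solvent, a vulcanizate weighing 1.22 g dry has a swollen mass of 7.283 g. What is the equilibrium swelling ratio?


Q = W_swollen / W_dry
Q = 7.283 / 1.22
Q = 5.97

Q = 5.97


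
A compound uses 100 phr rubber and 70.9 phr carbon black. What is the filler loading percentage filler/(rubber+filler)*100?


Filler % = filler / (rubber + filler) * 100
= 70.9 / (100 + 70.9) * 100
= 70.9 / 170.9 * 100
= 41.49%

41.49%


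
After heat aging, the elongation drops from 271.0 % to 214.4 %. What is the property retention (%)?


Retention = aged / original * 100
= 214.4 / 271.0 * 100
= 79.1%

79.1%


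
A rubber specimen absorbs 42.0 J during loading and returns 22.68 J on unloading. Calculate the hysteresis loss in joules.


Hysteresis loss = loading - unloading
= 42.0 - 22.68
= 19.32 J

19.32 J


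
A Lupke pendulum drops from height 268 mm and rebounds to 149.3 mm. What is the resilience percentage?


Resilience = h_rebound / h_drop * 100
= 149.3 / 268 * 100
= 55.7%

55.7%


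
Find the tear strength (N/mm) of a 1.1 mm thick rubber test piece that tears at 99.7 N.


Tear strength = force / thickness
= 99.7 / 1.1
= 90.64 N/mm

90.64 N/mm


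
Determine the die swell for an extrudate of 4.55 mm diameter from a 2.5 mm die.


Die swell ratio = D_extrudate / D_die
= 4.55 / 2.5
= 1.82

Die swell = 1.82


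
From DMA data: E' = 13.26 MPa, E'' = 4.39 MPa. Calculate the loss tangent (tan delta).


tan delta = E'' / E'
= 4.39 / 13.26
= 0.3311

tan delta = 0.3311


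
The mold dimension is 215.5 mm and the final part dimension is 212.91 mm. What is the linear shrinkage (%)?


Shrinkage = (mold - part) / mold * 100
= (215.5 - 212.91) / 215.5 * 100
= 2.59 / 215.5 * 100
= 1.2%

1.2%


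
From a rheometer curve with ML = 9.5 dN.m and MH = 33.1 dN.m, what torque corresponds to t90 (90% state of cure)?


M90 = ML + 0.9 * (MH - ML)
M90 = 9.5 + 0.9 * (33.1 - 9.5)
M90 = 9.5 + 0.9 * 23.6
M90 = 30.74 dN.m

30.74 dN.m


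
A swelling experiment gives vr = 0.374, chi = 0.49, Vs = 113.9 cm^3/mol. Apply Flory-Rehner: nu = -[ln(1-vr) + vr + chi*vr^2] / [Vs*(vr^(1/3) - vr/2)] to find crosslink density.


ln(1 - vr) = ln(1 - 0.374) = -0.4684
Numerator = -((-0.4684) + 0.374 + 0.49 * 0.374^2) = 0.0259
Denominator = 113.9 * (0.374^(1/3) - 0.374/2) = 60.7637
nu = 0.0259 / 60.7637 = 4.2568e-04 mol/cm^3

4.2568e-04 mol/cm^3


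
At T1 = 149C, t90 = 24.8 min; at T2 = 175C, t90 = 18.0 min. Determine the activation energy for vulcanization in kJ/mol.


T1 = 422.15 K, T2 = 448.15 K
1/T1 - 1/T2 = 1.3743e-04
ln(t1/t2) = ln(24.8/18.0) = 0.3205
Ea = 8.314 * 0.3205 / 1.3743e-04 = 19387.2770 J/mol
Ea = 19.39 kJ/mol

19.39 kJ/mol


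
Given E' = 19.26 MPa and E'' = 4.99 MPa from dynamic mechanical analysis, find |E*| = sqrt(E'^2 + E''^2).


|E*| = sqrt(E'^2 + E''^2)
= sqrt(19.26^2 + 4.99^2)
= sqrt(370.9476 + 24.9001)
= 19.896 MPa

19.896 MPa


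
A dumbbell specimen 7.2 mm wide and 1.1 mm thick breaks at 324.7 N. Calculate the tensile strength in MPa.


Area = width * thickness = 7.2 * 1.1 = 7.92 mm^2
TS = force / area = 324.7 / 7.92 = 41.0 MPa

41.0 MPa


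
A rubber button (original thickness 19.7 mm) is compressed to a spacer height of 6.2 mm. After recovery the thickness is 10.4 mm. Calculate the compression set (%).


CS = (t0 - recovered) / (t0 - ts) * 100
= (19.7 - 10.4) / (19.7 - 6.2) * 100
= 9.3 / 13.5 * 100
= 68.9%

68.9%


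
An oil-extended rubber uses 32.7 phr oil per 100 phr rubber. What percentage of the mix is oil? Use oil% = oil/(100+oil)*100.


Oil % = oil / (100 + oil) * 100
= 32.7 / (100 + 32.7) * 100
= 32.7 / 132.7 * 100
= 24.64%

24.64%


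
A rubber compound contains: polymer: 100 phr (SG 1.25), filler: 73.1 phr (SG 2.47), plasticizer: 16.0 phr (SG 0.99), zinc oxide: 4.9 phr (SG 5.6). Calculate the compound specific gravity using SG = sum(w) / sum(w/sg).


Sum of weights = 194.0
Volume contributions:
  polymer: 100/1.25 = 80.0000
  filler: 73.1/2.47 = 29.5951
  plasticizer: 16.0/0.99 = 16.1616
  zinc oxide: 4.9/5.6 = 0.8750
Sum of volumes = 126.6318
SG = 194.0 / 126.6318 = 1.532

SG = 1.532


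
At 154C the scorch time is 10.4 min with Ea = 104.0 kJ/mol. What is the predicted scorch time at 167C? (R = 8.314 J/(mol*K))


Convert temperatures: T1 = 154 + 273.15 = 427.15 K, T2 = 167 + 273.15 = 440.15 K
ts2_new = 10.4 * exp(104000 / 8.314 * (1/440.15 - 1/427.15))
1/T2 - 1/T1 = -6.9145e-05
ts2_new = 4.38 min

4.38 min


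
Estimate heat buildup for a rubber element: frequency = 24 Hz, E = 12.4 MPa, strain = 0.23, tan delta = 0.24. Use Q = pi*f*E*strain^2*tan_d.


Q = pi * f * E * strain^2 * tan_d
= pi * 24 * 12.4 * 0.23^2 * 0.24
= pi * 24 * 12.4 * 0.0529 * 0.24
= 11.8700

Q = 11.8700


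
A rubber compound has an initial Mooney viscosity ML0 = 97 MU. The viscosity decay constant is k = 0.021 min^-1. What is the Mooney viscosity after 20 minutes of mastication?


ML = ML0 * exp(-k * t)
ML = 97 * exp(-0.021 * 20)
ML = 97 * 0.6570
ML = 63.73 MU

63.73 MU


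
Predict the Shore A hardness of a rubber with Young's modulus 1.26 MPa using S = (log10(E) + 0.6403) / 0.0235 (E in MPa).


log10(E) = 0.0235*S - 0.6403  =>  S = (log10(E) + 0.6403) / 0.0235
log10(1.26) = 0.100371
S = (0.100371 + 0.6403) / 0.0235 = 0.740671 / 0.0235
S = 31.5

Shore A = 31.5


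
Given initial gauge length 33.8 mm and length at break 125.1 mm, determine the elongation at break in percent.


Elongation = (Lf - L0) / L0 * 100
= (125.1 - 33.8) / 33.8 * 100
= 91.3 / 33.8 * 100
= 270.1%

270.1%


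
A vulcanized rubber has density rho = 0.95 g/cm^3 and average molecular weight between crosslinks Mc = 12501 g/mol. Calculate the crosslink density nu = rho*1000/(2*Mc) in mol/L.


nu = rho * 1000 / (2 * Mc)
nu = 0.95 * 1000 / (2 * 12501)
nu = 950.0 / 25002
nu = 0.0380 mol/L

0.0380 mol/L


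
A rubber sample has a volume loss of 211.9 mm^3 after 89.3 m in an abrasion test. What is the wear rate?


Rate = volume_loss / distance
= 211.9 / 89.3
= 2.373 mm^3/m

2.373 mm^3/m


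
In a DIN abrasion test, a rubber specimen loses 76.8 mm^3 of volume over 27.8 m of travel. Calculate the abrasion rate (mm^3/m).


Rate = volume_loss / distance
= 76.8 / 27.8
= 2.763 mm^3/m

2.763 mm^3/m


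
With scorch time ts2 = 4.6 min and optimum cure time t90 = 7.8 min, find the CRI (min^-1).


CRI = 100 / (t90 - ts2)
= 100 / (7.8 - 4.6)
= 100 / 3.2
= 31.25 min^-1

31.25 min^-1


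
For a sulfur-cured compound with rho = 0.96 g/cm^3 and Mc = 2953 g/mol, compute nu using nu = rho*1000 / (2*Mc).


nu = rho * 1000 / (2 * Mc)
nu = 0.96 * 1000 / (2 * 2953)
nu = 960.0 / 5906
nu = 0.1625 mol/L

0.1625 mol/L


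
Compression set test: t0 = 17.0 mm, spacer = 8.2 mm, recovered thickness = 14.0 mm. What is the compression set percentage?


CS = (t0 - recovered) / (t0 - ts) * 100
= (17.0 - 14.0) / (17.0 - 8.2) * 100
= 3.0 / 8.8 * 100
= 34.1%

34.1%


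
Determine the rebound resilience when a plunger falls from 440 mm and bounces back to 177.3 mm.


Resilience = h_rebound / h_drop * 100
= 177.3 / 440 * 100
= 40.3%

40.3%


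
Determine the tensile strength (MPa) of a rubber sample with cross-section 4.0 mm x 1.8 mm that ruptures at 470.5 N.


Area = width * thickness = 4.0 * 1.8 = 7.2 mm^2
TS = force / area = 470.5 / 7.2 = 65.35 MPa

65.35 MPa


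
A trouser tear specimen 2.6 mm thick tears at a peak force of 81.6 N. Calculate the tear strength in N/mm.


Tear strength = force / thickness
= 81.6 / 2.6
= 31.38 N/mm

31.38 N/mm


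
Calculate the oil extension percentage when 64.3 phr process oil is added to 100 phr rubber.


Oil % = oil / (100 + oil) * 100
= 64.3 / (100 + 64.3) * 100
= 64.3 / 164.3 * 100
= 39.14%

39.14%


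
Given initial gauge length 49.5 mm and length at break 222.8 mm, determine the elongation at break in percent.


Elongation = (Lf - L0) / L0 * 100
= (222.8 - 49.5) / 49.5 * 100
= 173.3 / 49.5 * 100
= 350.1%

350.1%


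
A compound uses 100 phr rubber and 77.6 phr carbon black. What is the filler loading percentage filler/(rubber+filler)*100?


Filler % = filler / (rubber + filler) * 100
= 77.6 / (100 + 77.6) * 100
= 77.6 / 177.6 * 100
= 43.69%

43.69%


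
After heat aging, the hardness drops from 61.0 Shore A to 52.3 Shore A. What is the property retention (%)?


Retention = aged / original * 100
= 52.3 / 61.0 * 100
= 85.7%

85.7%


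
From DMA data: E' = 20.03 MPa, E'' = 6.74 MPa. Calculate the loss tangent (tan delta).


tan delta = E'' / E'
= 6.74 / 20.03
= 0.3365

tan delta = 0.3365


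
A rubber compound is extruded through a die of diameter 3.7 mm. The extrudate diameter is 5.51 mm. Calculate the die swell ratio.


Die swell ratio = D_extrudate / D_die
= 5.51 / 3.7
= 1.489

Die swell = 1.489


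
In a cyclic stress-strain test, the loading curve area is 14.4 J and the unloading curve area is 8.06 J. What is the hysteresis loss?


Hysteresis loss = loading - unloading
= 14.4 - 8.06
= 6.34 J

6.34 J


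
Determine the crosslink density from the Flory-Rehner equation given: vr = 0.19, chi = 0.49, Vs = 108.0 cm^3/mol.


ln(1 - vr) = ln(1 - 0.19) = -0.2107
Numerator = -((-0.2107) + 0.19 + 0.49 * 0.19^2) = 0.0030
Denominator = 108.0 * (0.19^(1/3) - 0.19/2) = 51.8281
nu = 0.0030 / 51.8281 = 5.8502e-05 mol/cm^3

5.8502e-05 mol/cm^3


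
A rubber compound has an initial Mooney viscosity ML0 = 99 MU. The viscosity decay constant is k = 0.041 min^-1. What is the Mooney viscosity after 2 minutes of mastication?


ML = ML0 * exp(-k * t)
ML = 99 * exp(-0.041 * 2)
ML = 99 * 0.9213
ML = 91.21 MU

91.21 MU


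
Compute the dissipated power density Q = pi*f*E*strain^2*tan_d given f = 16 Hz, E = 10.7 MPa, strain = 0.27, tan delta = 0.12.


Q = pi * f * E * strain^2 * tan_d
= pi * 16 * 10.7 * 0.27^2 * 0.12
= pi * 16 * 10.7 * 0.0729 * 0.12
= 4.7050

Q = 4.7050


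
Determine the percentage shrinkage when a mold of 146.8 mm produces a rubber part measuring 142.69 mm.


Shrinkage = (mold - part) / mold * 100
= (146.8 - 142.69) / 146.8 * 100
= 4.11 / 146.8 * 100
= 2.8%

2.8%


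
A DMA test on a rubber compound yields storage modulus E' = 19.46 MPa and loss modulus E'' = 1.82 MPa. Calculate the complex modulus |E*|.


|E*| = sqrt(E'^2 + E''^2)
= sqrt(19.46^2 + 1.82^2)
= sqrt(378.6916 + 3.3124)
= 19.545 MPa

19.545 MPa


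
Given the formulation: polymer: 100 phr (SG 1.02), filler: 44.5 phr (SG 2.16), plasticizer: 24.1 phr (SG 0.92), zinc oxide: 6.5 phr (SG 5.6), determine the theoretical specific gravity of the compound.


Sum of weights = 175.1
Volume contributions:
  polymer: 100/1.02 = 98.0392
  filler: 44.5/2.16 = 20.6019
  plasticizer: 24.1/0.92 = 26.1957
  zinc oxide: 6.5/5.6 = 1.1607
Sum of volumes = 145.9974
SG = 175.1 / 145.9974 = 1.199

SG = 1.199


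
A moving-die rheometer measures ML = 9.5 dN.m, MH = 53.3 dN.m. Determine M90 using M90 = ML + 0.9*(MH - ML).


M90 = ML + 0.9 * (MH - ML)
M90 = 9.5 + 0.9 * (53.3 - 9.5)
M90 = 9.5 + 0.9 * 43.8
M90 = 48.92 dN.m

48.92 dN.m


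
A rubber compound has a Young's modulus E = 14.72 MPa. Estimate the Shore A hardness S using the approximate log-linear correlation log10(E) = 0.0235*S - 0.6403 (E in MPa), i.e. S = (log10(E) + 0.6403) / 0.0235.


log10(E) = 0.0235*S - 0.6403  =>  S = (log10(E) + 0.6403) / 0.0235
log10(14.72) = 1.167908
S = (1.167908 + 0.6403) / 0.0235 = 1.808208 / 0.0235
S = 76.9

Shore A = 76.9


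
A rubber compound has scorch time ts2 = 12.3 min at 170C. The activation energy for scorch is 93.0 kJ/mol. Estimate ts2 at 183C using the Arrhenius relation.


Convert temperatures: T1 = 170 + 273.15 = 443.15 K, T2 = 183 + 273.15 = 456.15 K
ts2_new = 12.3 * exp(93000 / 8.314 * (1/456.15 - 1/443.15))
1/T2 - 1/T1 = -6.4311e-05
ts2_new = 5.99 min

5.99 min


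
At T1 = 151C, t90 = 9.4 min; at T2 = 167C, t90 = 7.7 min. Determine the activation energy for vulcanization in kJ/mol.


T1 = 424.15 K, T2 = 440.15 K
1/T1 - 1/T2 = 8.5704e-05
ln(t1/t2) = ln(9.4/7.7) = 0.1995
Ea = 8.314 * 0.1995 / 8.5704e-05 = 19352.1826 J/mol
Ea = 19.35 kJ/mol

19.35 kJ/mol


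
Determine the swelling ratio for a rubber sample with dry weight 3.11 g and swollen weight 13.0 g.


Q = W_swollen / W_dry
Q = 13.0 / 3.11
Q = 4.18

Q = 4.18


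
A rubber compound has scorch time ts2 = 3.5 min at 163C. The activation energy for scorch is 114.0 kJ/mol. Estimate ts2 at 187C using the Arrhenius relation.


Convert temperatures: T1 = 163 + 273.15 = 436.15 K, T2 = 187 + 273.15 = 460.15 K
ts2_new = 3.5 * exp(114000 / 8.314 * (1/460.15 - 1/436.15))
1/T2 - 1/T1 = -1.1958e-04
ts2_new = 0.68 min

0.68 min


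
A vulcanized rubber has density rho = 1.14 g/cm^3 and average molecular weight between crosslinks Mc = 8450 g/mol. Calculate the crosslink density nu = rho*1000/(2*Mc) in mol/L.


nu = rho * 1000 / (2 * Mc)
nu = 1.14 * 1000 / (2 * 8450)
nu = 1140.0 / 16900
nu = 0.0675 mol/L

0.0675 mol/L


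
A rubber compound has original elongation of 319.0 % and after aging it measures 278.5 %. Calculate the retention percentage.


Retention = aged / original * 100
= 278.5 / 319.0 * 100
= 87.3%

87.3%


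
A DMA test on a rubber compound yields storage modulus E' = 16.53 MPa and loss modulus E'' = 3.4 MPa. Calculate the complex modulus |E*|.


|E*| = sqrt(E'^2 + E''^2)
= sqrt(16.53^2 + 3.4^2)
= sqrt(273.2409 + 11.5600)
= 16.876 MPa

16.876 MPa


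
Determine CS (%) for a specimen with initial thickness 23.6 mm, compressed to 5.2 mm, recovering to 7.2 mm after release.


CS = (t0 - recovered) / (t0 - ts) * 100
= (23.6 - 7.2) / (23.6 - 5.2) * 100
= 16.4 / 18.4 * 100
= 89.1%

89.1%


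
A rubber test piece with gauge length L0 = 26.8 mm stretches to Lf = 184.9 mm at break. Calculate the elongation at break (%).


Elongation = (Lf - L0) / L0 * 100
= (184.9 - 26.8) / 26.8 * 100
= 158.1 / 26.8 * 100
= 589.9%

589.9%


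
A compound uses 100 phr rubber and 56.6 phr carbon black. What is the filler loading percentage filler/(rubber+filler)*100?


Filler % = filler / (rubber + filler) * 100
= 56.6 / (100 + 56.6) * 100
= 56.6 / 156.6 * 100
= 36.14%

36.14%


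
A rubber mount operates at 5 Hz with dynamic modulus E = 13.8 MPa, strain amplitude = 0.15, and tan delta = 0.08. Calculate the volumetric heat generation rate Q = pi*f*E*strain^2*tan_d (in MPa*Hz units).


Q = pi * f * E * strain^2 * tan_d
= pi * 5 * 13.8 * 0.15^2 * 0.08
= pi * 5 * 13.8 * 0.0225 * 0.08
= 0.3902

Q = 0.3902


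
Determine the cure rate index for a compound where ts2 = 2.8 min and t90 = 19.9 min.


CRI = 100 / (t90 - ts2)
= 100 / (19.9 - 2.8)
= 100 / 17.1
= 5.85 min^-1

5.85 min^-1


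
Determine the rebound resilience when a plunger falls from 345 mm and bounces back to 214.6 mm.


Resilience = h_rebound / h_drop * 100
= 214.6 / 345 * 100
= 62.2%

62.2%


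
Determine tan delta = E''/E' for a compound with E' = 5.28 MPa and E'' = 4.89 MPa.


tan delta = E'' / E'
= 4.89 / 5.28
= 0.9261

tan delta = 0.9261


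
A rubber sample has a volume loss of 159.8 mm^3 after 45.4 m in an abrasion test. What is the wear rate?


Rate = volume_loss / distance
= 159.8 / 45.4
= 3.52 mm^3/m

3.52 mm^3/m


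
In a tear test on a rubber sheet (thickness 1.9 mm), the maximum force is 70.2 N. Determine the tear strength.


Tear strength = force / thickness
= 70.2 / 1.9
= 36.95 N/mm

36.95 N/mm


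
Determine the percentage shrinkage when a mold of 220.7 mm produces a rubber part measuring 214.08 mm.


Shrinkage = (mold - part) / mold * 100
= (220.7 - 214.08) / 220.7 * 100
= 6.62 / 220.7 * 100
= 3.0%

3.0%


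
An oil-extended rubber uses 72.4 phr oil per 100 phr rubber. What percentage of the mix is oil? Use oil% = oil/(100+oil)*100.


Oil % = oil / (100 + oil) * 100
= 72.4 / (100 + 72.4) * 100
= 72.4 / 172.4 * 100
= 42.0%

42.0%


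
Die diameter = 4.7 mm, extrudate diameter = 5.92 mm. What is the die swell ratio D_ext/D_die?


Die swell ratio = D_extrudate / D_die
= 5.92 / 4.7
= 1.26

Die swell = 1.26


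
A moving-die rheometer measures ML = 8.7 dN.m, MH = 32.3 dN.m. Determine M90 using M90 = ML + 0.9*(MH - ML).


M90 = ML + 0.9 * (MH - ML)
M90 = 8.7 + 0.9 * (32.3 - 8.7)
M90 = 8.7 + 0.9 * 23.6
M90 = 29.94 dN.m

29.94 dN.m


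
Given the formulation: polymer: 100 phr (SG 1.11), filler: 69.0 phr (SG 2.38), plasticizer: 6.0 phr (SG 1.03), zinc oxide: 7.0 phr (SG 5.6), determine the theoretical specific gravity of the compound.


Sum of weights = 182.0
Volume contributions:
  polymer: 100/1.11 = 90.0901
  filler: 69.0/2.38 = 28.9916
  plasticizer: 6.0/1.03 = 5.8252
  zinc oxide: 7.0/5.6 = 1.2500
Sum of volumes = 126.1569
SG = 182.0 / 126.1569 = 1.443

SG = 1.443


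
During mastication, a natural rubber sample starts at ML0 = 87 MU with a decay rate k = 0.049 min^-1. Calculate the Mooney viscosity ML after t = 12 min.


ML = ML0 * exp(-k * t)
ML = 87 * exp(-0.049 * 12)
ML = 87 * 0.5554
ML = 48.32 MU

48.32 MU


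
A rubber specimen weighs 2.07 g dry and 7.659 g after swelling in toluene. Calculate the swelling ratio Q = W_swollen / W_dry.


Q = W_swollen / W_dry
Q = 7.659 / 2.07
Q = 3.7

Q = 3.7


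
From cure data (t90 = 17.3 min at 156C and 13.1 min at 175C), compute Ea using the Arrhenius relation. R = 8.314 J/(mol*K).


T1 = 429.15 K, T2 = 448.15 K
1/T1 - 1/T2 = 9.8792e-05
ln(t1/t2) = ln(17.3/13.1) = 0.2781
Ea = 8.314 * 0.2781 / 9.8792e-05 = 23403.5091 J/mol
Ea = 23.4 kJ/mol

23.4 kJ/mol


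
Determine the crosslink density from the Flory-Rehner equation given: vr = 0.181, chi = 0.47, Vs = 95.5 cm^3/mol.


ln(1 - vr) = ln(1 - 0.181) = -0.1997
Numerator = -((-0.1997) + 0.181 + 0.47 * 0.181^2) = 0.0033
Denominator = 95.5 * (0.181^(1/3) - 0.181/2) = 45.3783
nu = 0.0033 / 45.3783 = 7.2139e-05 mol/cm^3

7.2139e-05 mol/cm^3


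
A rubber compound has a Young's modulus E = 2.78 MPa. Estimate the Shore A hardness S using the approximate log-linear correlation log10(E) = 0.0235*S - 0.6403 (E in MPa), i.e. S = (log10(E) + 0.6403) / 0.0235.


log10(E) = 0.0235*S - 0.6403  =>  S = (log10(E) + 0.6403) / 0.0235
log10(2.78) = 0.444045
S = (0.444045 + 0.6403) / 0.0235 = 1.084345 / 0.0235
S = 46.1

Shore A = 46.1


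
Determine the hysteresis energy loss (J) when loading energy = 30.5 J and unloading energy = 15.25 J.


Hysteresis loss = loading - unloading
= 30.5 - 15.25
= 15.25 J

15.25 J


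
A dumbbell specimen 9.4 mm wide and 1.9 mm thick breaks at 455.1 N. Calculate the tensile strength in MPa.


Area = width * thickness = 9.4 * 1.9 = 17.86 mm^2
TS = force / area = 455.1 / 17.86 = 25.48 MPa

25.48 MPa


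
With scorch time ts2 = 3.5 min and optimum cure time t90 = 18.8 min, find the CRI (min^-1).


CRI = 100 / (t90 - ts2)
= 100 / (18.8 - 3.5)
= 100 / 15.3
= 6.54 min^-1

6.54 min^-1


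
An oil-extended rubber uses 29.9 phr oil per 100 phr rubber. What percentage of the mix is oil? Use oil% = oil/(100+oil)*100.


Oil % = oil / (100 + oil) * 100
= 29.9 / (100 + 29.9) * 100
= 29.9 / 129.9 * 100
= 23.02%

23.02%


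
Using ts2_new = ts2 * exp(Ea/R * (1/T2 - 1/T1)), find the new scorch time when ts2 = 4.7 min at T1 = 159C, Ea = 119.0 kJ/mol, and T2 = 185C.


Convert temperatures: T1 = 159 + 273.15 = 432.15 K, T2 = 185 + 273.15 = 458.15 K
ts2_new = 4.7 * exp(119000 / 8.314 * (1/458.15 - 1/432.15))
1/T2 - 1/T1 = -1.3132e-04
ts2_new = 0.72 min

0.72 min


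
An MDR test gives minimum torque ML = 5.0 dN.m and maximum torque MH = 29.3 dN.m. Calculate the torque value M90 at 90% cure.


M90 = ML + 0.9 * (MH - ML)
M90 = 5.0 + 0.9 * (29.3 - 5.0)
M90 = 5.0 + 0.9 * 24.3
M90 = 26.87 dN.m

26.87 dN.m


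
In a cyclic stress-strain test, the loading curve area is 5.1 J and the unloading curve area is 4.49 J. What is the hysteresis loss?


Hysteresis loss = loading - unloading
= 5.1 - 4.49
= 0.61 J

0.61 J


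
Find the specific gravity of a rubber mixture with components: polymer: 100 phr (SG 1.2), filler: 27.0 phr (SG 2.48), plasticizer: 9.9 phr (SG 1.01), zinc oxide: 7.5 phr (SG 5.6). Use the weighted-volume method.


Sum of weights = 144.4
Volume contributions:
  polymer: 100/1.2 = 83.3333
  filler: 27.0/2.48 = 10.8871
  plasticizer: 9.9/1.01 = 9.8020
  zinc oxide: 7.5/5.6 = 1.3393
Sum of volumes = 105.3617
SG = 144.4 / 105.3617 = 1.371

SG = 1.371


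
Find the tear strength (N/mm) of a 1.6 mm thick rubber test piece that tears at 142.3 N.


Tear strength = force / thickness
= 142.3 / 1.6
= 88.94 N/mm

88.94 N/mm


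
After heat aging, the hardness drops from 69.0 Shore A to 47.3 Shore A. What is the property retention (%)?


Retention = aged / original * 100
= 47.3 / 69.0 * 100
= 68.6%

68.6%


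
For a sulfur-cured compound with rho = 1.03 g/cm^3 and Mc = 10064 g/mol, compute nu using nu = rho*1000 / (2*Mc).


nu = rho * 1000 / (2 * Mc)
nu = 1.03 * 1000 / (2 * 10064)
nu = 1030.0 / 20128
nu = 0.0512 mol/L

0.0512 mol/L


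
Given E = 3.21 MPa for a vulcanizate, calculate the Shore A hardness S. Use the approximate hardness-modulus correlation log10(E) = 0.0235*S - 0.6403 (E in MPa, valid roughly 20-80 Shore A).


log10(E) = 0.0235*S - 0.6403  =>  S = (log10(E) + 0.6403) / 0.0235
log10(3.21) = 0.506505
S = (0.506505 + 0.6403) / 0.0235 = 1.146805 / 0.0235
S = 48.8

Shore A = 48.8


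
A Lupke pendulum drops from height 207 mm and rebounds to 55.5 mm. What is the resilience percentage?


Resilience = h_rebound / h_drop * 100
= 55.5 / 207 * 100
= 26.8%

26.8%


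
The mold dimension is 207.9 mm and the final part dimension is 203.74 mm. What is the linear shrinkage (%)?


Shrinkage = (mold - part) / mold * 100
= (207.9 - 203.74) / 207.9 * 100
= 4.16 / 207.9 * 100
= 2.0%

2.0%


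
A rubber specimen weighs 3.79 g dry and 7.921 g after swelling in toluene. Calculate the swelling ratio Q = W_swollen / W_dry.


Q = W_swollen / W_dry
Q = 7.921 / 3.79
Q = 2.09

Q = 2.09
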